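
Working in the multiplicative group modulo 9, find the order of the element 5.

6

The order of 5 must divide φ(9) = φ(3^2) = 3·(3−1) = 6 = 2 · 3.
Divisors of 6: 1, 2, 3, 6.
Test each divisor d:
5^1 ≡ 5 (mod 9)
5^2 ≡ 7 (mod 9)
5^3 ≡ 8 (mod 9)
5^6 ≡ 1 (mod 9) ✓
Hence ord(5) = 6.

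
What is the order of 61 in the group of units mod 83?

41

Since 61 ∈ (Z/83Z)^×, its order divides φ(83) = 83 − 1 = 82 = 2 · 41.
Divisors of 82: 1, 2, 41, 82.
Evaluate successive powers at the divisors of 82:
61^1 ≡ 61 (mod 83)
61^2 ≡ 69 (mod 83)
61^41 ≡ 1 (mod 83) ✓
So ord_83(61) = 41.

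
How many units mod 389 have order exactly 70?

0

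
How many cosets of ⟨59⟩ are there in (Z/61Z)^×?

ord(59) | φ(61) = 61 − 1 = 60 = 2^2 · 3 · 5.
Divisors of 60: 1, 2, 3, 4, 5, 6, 10, 12, 15, 20, 30, 60.
Compute 59^d (mod 61) for the divisors d until we hit 1:
59^1 ≡ 59
59^2 ≡ 4
59^3 ≡ 53
59^4 ≡ 16
59^5 ≡ 29
59^6 ≡ 3
59^10 ≡ 48
59^12 ≡ 9
59^15 ≡ 50
59^20 ≡ 47
59^30 ≡ 60
59^60 ≡ 1
So ord_61(59) = 60, hence |⟨59⟩| = 60.
The index is φ(61) / ord(59) = 60 / 60 = 1.

1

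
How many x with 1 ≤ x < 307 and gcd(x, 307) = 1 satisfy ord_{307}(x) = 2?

1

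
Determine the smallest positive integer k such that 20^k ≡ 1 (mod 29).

By Lagrange's theorem, ord_29(20) divides φ(29) = 29 − 1 = 28 = 2^2 · 7.
Divisors of 28: 1, 2, 4, 7, 14, 28.
Check 20^d mod 29 for each divisor in increasing order:
20^1 ≡ 20 (mod 29)
20^2 ≡ 23 (mod 29)
20^4 ≡ 7 (mod 29)
20^7 ≡ 1 (mod 29) ✓
Hence ord(20) = 7.

7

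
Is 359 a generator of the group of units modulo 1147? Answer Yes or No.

No

1147 = 31 · 37 is a product of two distinct odd primes, so (Z/1147Z)^× ≅ (Z/31Z)^× × (Z/37Z)^× is not cyclic.
No primitive root modulo 1147 exists; in particular 359 is not one.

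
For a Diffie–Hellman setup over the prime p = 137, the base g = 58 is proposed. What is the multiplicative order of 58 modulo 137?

ord(58) | φ(137) = 137 − 1 = 136 = 2^3 · 17.
Divisors of 136: 1, 2, 4, 8, 17, 34, 68, 136.
Compute 58^d (mod 137) for the divisors d until we hit 1:
58^1 ≡ 58
58^2 ≡ 76
58^4 ≡ 22
58^8 ≡ 73
58^17 ≡ 10
58^34 ≡ 100
58^68 ≡ 136
58^136 ≡ 1
So ord_137(58) = 136.

136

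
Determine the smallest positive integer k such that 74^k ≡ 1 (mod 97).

Since 74 ∈ (Z/97Z)^×, its order divides φ(97) = 97 − 1 = 96 = 2^5 · 3.
Divisors of 96: 1, 2, 3, 4, 6, 8, 12, 16, 24, 32, 48, 96.
Evaluate successive powers at the divisors of 96:
74^1 ≡ 74 (mod 97)
74^2 ≡ 44 (mod 97)
74^3 ≡ 55 (mod 97)
74^4 ≡ 93 (mod 97)
74^6 ≡ 18 (mod 97)
74^8 ≡ 16 (mod 97)
74^12 ≡ 33 (mod 97)
74^16 ≡ 62 (mod 97)
74^24 ≡ 22 (mod 97)
74^32 ≡ 61 (mod 97)
74^48 ≡ 96 (mod 97)
74^96 ≡ 1 (mod 97) ✓
The smallest such exponent is 96, so the order of 74 is 96.

96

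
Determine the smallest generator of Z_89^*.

3

φ(89) = 89 − 1 = 88 = 2^3 · 11.
g is a primitive root iff g^(88/q) ≢ 1 (mod 89) for each prime q ∈ {2, 11}.
g = 2: 2^44 ≡ 1 — hits 1, so not a primitive root.
g = 3: 3^44 ≡ 88; 3^8 ≡ 64 — none is 1, so 3 is a primitive root.
So 3 is the smallest generator of (Z/89Z)^×.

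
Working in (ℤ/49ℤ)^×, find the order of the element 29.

7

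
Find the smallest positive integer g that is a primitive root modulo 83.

2

φ(83) = 83 − 1 = 82 = 2 · 41.
g is a primitive root iff g^(82/q) ≢ 1 (mod 83) for each prime q ∈ {2, 41}.
g = 2: 2^41 ≡ 82; 2^2 ≡ 4 — none is 1, so 2 is a primitive root.
Hence the least primitive root of 83 is 2.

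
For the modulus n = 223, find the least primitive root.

φ(223) = 223 − 1 = 222 = 2 · 3 · 37.
g is a primitive root iff g^(222/q) ≢ 1 (mod 223) for each prime q ∈ {2, 3, 37}.
g = 2: 2^111 ≡ 1 — hits 1, so not a primitive root.
g = 3: 3^111 ≡ 222; 3^74 ≡ 183; 3^6 ≡ 60 — none is 1, so 3 is a primitive root.
So 3 is the smallest generator of (Z/223Z)^×.

3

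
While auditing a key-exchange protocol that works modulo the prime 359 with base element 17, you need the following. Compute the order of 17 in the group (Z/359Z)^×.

ord(17) | φ(359) = 359 − 1 = 358 = 2 · 179.
Divisors of 358: 1, 2, 179, 358.
Compute 17^d (mod 359) for the divisors d until we hit 1:
17^1 ≡ 17 (mod 359)
17^2 ≡ 289 (mod 359)
17^179 ≡ 1 (mod 359) ✓
Hence ord(17) = 179.

179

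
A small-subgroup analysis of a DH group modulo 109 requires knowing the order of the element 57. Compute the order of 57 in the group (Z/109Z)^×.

108

The order of 57 must divide φ(109) = 109 − 1 = 108 = 2^2 · 3^3.
Divisors of 108: 1, 2, 3, 4, 6, 9, 12, 18, 27, 36, 54, 108.
Check 57^d mod 109 for each divisor in increasing order:
57^1 ≡ 57 (mod 109)
57^2 ≡ 88 (mod 109)
57^3 ≡ 2 (mod 109)
57^4 ≡ 5 (mod 109)
57^6 ≡ 4 (mod 109)
57^9 ≡ 8 (mod 109)
57^12 ≡ 16 (mod 109)
57^18 ≡ 64 (mod 109)
57^27 ≡ 76 (mod 109)
57^36 ≡ 63 (mod 109)
57^54 ≡ 108 (mod 109)
57^108 ≡ 1 (mod 109) ✓
Therefore the multiplicative order of 57 modulo 109 is 108.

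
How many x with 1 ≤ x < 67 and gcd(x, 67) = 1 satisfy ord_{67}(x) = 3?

2

φ(67) = 67 − 1 = 66 = 2 · 3 · 11.
Since (Z/67Z)^× is cyclic of order 66, the number of elements of order d is φ(d) when d | 66 and 0 otherwise.
3 | 66, and φ(3) = 3 − 1 = 2.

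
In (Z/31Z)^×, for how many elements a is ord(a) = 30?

8

φ(31) = 31 − 1 = 30 = 2 · 3 · 5.
In a cyclic group of order 30, there are φ(d) elements of order d for each divisor d of 30, and zero for non-divisors.
30 = 2 · 3 · 5 divides 30, and φ(30) = 8.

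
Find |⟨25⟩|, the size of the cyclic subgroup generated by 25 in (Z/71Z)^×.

5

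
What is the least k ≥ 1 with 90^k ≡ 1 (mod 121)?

110

Since 90 ∈ (Z/121Z)^×, its order divides φ(121) = φ(11^2) = 11·(11−1) = 110 = 2 · 5 · 11.
Divisors of 110: 1, 2, 5, 10, 11, 22, 55, 110.
Compute 90^d (mod 121) for the divisors d until we hit 1:
90^1 ≡ 90
90^2 ≡ 114
90^5 ≡ 54
90^10 ≡ 12
90^11 ≡ 112
90^22 ≡ 81
90^55 ≡ 120
90^110 ≡ 1
So ord_121(90) = 110.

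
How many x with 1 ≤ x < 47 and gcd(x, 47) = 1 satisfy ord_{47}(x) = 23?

φ(47) = 47 − 1 = 46 = 2 · 23.
(Z/47Z)^× is cyclic (|G| = 46); a cyclic group of order m has exactly φ(d) elements of each order d | m, and none otherwise.
23 | 46, and φ(23) = 23 − 1 = 22.

22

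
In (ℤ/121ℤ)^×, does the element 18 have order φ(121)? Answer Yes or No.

φ(121) = φ(11^2) = 11·(11−1) = 110 = 2 · 5 · 11.
An element g generates (Z/121Z)^× iff g^(110/q) ≢ 1 (mod 121) for each prime q ∈ {2, 5, 11}.
18^55 ≡ 120 (mod 121)  [q = 2: ≢ 1 ✓]
18^22 ≡ 27 (mod 121)  [q = 5: ≢ 1 ✓]
18^10 ≡ 56 (mod 121)  [q = 11: ≢ 1 ✓]
All checks pass, so 18 has order 110 and is a primitive root modulo 121.

Yes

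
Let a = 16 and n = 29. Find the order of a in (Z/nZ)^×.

By Lagrange's theorem, ord_29(16) divides φ(29) = 29 − 1 = 28 = 2^2 · 7.
Divisors of 28: 1, 2, 4, 7, 14, 28.
Check 16^d mod 29 for each divisor in increasing order:
16^1 ≡ 16 (mod 29)
16^2 ≡ 24 (mod 29)
16^4 ≡ 25 (mod 29)
16^7 ≡ 1 (mod 29) ✓
So ord_29(16) = 7.

7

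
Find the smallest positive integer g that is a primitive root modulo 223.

φ(223) = 223 − 1 = 222 = 2 · 3 · 37.
g is a primitive root iff g^(222/q) ≢ 1 (mod 223) for each prime q ∈ {2, 3, 37}.
g = 2: 2^111 ≡ 1 — hits 1, so not a primitive root.
g = 3: 3^111 ≡ 222; 3^74 ≡ 183; 3^6 ≡ 60 — none is 1, so 3 is a primitive root.
The smallest primitive root modulo 223 is 3.

3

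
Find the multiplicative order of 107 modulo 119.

ord(107) | φ(119) = φ(7·17) = (7−1)·(17−1) = 6·16 = 96 = 2^5 · 3.
Divisors of 96: 1, 2, 3, 4, 6, 8, 12, 16, 24, 32, 48, 96.
Check 107^d mod 119 for each divisor in increasing order:
107^1 ≡ 107 (mod 119)
107^2 ≡ 25 (mod 119)
107^3 ≡ 57 (mod 119)
107^4 ≡ 30 (mod 119)
107^6 ≡ 36 (mod 119)
107^8 ≡ 67 (mod 119)
107^12 ≡ 106 (mod 119)
107^16 ≡ 86 (mod 119)
107^24 ≡ 50 (mod 119)
107^32 ≡ 18 (mod 119)
107^48 ≡ 1 (mod 119) ✓
Hence ord(107) = 48.

48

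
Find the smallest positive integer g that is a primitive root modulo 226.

φ(226) = φ(2)·φ(113) = 1·112 = 112 = 2^4 · 7.
Test candidates g = 2, 3, … against the prime factors q ∈ {2, 7} of φ(226): g is a generator iff g^(112/q) ≢ 1 for every such q.
g = 2: gcd(2, 226) = 2 > 1, not a unit — skip.
g = 3: 3^56 ≡ 225; 3^16 ≡ 49 — none is 1, so 3 is a primitive root.
The smallest primitive root modulo 226 is 3.

3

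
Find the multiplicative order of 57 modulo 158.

26

The order of 57 must divide φ(158) = φ(2)·φ(79) = 1·78 = 78 = 2 · 3 · 13.
Divisors of 78: 1, 2, 3, 6, 13, 26, 39, 78.
Evaluate successive powers at the divisors of 78:
57^1 ≡ 57
57^2 ≡ 89
57^3 ≡ 17
57^6 ≡ 131
57^13 ≡ 157
57^26 ≡ 1
Therefore the multiplicative order of 57 modulo 158 is 26.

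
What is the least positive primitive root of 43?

3

φ(43) = 43 − 1 = 42 = 2 · 3 · 7.
g is a primitive root iff g^(42/q) ≢ 1 (mod 43) for each prime q ∈ {2, 3, 7}.
g = 2: 2^21 ≡ 42; 2^14 ≡ 1 — hits 1, so not a primitive root.
g = 3: 3^21 ≡ 42; 3^14 ≡ 36; 3^6 ≡ 41 — none is 1, so 3 is a primitive root.
The smallest primitive root modulo 43 is 3.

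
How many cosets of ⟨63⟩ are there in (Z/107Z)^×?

ord(63) | φ(107) = 107 − 1 = 106 = 2 · 53.
Divisors of 106: 1, 2, 53, 106.
Evaluate successive powers at the divisors of 106:
63^1 ≡ 63 (mod 107)
63^2 ≡ 10 (mod 107)
63^53 ≡ 106 (mod 107)
63^106 ≡ 1 (mod 107) ✓
Thus |⟨63⟩| = ord(63) = 106.
[(Z/107Z)^× : ⟨63⟩] = 106/106 = 1.

1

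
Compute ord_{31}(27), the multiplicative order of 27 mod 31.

By Lagrange's theorem, ord_31(27) divides φ(31) = 31 − 1 = 30 = 2 · 3 · 5.
Divisors of 30: 1, 2, 3, 5, 6, 10, 15, 30.
Check 27^d mod 31 for each divisor in increasing order:
27^1 ≡ 27
27^2 ≡ 16
27^3 ≡ 29
27^5 ≡ 30
27^6 ≡ 4
27^10 ≡ 1
Therefore the multiplicative order of 27 modulo 31 is 10.

10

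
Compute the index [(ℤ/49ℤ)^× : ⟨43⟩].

By Lagrange's theorem, ord_49(43) divides φ(49) = φ(7^2) = 7·(7−1) = 42 = 2 · 3 · 7.
Divisors of 42: 1, 2, 3, 6, 7, 14, 21, 42.
Check 43^d mod 49 for each divisor in increasing order:
43^1 ≡ 43 (mod 49)
43^2 ≡ 36 (mod 49)
43^3 ≡ 29 (mod 49)
43^6 ≡ 8 (mod 49)
43^7 ≡ 1 (mod 49) ✓
So ord_49(43) = 7, hence |⟨43⟩| = 7.
The index is φ(49) / ord(43) = 42 / 7 = 6.

6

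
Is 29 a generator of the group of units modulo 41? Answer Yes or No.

Yes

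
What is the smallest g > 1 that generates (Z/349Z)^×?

2

φ(349) = 349 − 1 = 348 = 2^2 · 3 · 29.
Test candidates g = 2, 3, … against the prime factors q ∈ {2, 3, 29} of φ(349): g is a generator iff g^(348/q) ≢ 1 for every such q.
g = 2: 2^174 ≡ 348; 2^116 ≡ 226; 2^12 ≡ 257 — none is 1, so 2 is a primitive root.
The smallest primitive root modulo 349 is 2.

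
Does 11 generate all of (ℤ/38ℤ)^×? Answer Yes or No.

φ(38) = φ(2)·φ(19) = 1·18 = 18 = 2 · 3^2.
It suffices to check that the order of 11 is not a proper divisor of 18: compute 11^(18/q) for q ∈ {2, 3}.
11^9 ≡ 1 (mod 38)  [q = 2: ≡ 1 ✗]
11^6 ≡ 1 (mod 38)  [q = 3: ≡ 1 ✗]
Since 11^9 ≡ 1, the order of 11 divides 9 < 18, so 11 is not a primitive root.

No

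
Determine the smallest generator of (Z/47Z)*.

φ(47) = 47 − 1 = 46 = 2 · 23.
g is a primitive root iff g^(46/q) ≢ 1 (mod 47) for each prime q ∈ {2, 23}.
g = 2: 2^23 ≡ 1 — hits 1, so not a primitive root.
g = 3: 3^23 ≡ 1 — hits 1, so not a primitive root.
g = 4: 4^23 ≡ 1 — hits 1, so not a primitive root.
g = 5: 5^23 ≡ 46; 5^2 ≡ 25 — none is 1, so 5 is a primitive root.
Hence the least primitive root of 47 is 5.

5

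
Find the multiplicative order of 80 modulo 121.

By Lagrange's theorem, ord_121(80) divides φ(121) = φ(11^2) = 11·(11−1) = 110 = 2 · 5 · 11.
Divisors of 110: 1, 2, 5, 10, 11, 22, 55, 110.
Test each divisor d:
80^1 ≡ 80
80^2 ≡ 108
80^5 ≡ 89
80^10 ≡ 56
80^11 ≡ 3
80^22 ≡ 9
80^55 ≡ 1
So ord_121(80) = 55.

55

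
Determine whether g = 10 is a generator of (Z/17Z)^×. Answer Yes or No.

Yes

φ(17) = 17 − 1 = 16 = 2^4.
An element g generates (Z/17Z)^× iff g^(16/q) ≢ 1 (mod 17) for each prime q ∈ {2}.
10^8 ≡ 16 (mod 17)  [q = 2: ≢ 1 ✓]
None equal 1, so ord_17(10) = 16: 10 is a primitive root.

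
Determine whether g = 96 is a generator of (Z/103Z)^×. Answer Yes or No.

φ(103) = 103 − 1 = 102 = 2 · 3 · 17.
Test 96^(102/q) mod 103 for each prime factor q of 102:
96^51 ≡ 102 (mod 103)  [q = 2: ≢ 1 ✓]
96^34 ≡ 56 (mod 103)  [q = 3: ≢ 1 ✓]
96^6 ≡ 23 (mod 103)  [q = 17: ≢ 1 ✓]
Every test exponent gives a nontrivial residue, hence 96 generates the full group.

Yes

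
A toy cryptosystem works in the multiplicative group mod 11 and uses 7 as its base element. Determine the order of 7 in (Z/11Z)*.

The order of 7 must divide φ(11) = 11 − 1 = 10 = 2 · 5.
Divisors of 10: 1, 2, 5, 10.
Evaluate successive powers at the divisors of 10:
7^1 ≡ 7 (mod 11)
7^2 ≡ 5 (mod 11)
7^5 ≡ 10 (mod 11)
7^10 ≡ 1 (mod 11) ✓
The smallest such exponent is 10, so the order of 7 is 10.

10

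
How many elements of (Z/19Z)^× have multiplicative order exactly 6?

2

φ(19) = 19 − 1 = 18 = 2 · 3^2.
Since (Z/19Z)^× is cyclic of order 18, the number of elements of order d is φ(d) when d | 18 and 0 otherwise.
6 = 2 · 3 divides 18, and φ(6) = 2.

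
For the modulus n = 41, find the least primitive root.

6

φ(41) = 41 − 1 = 40 = 2^3 · 5.
Test candidates g = 2, 3, … against the prime factors q ∈ {2, 5} of φ(41): g is a generator iff g^(40/q) ≢ 1 for every such q.
g = 2: 2^20 ≡ 1 — hits 1, so not a primitive root.
g = 3: 3^20 ≡ 40; 3^8 ≡ 1 — hits 1, so not a primitive root.
g = 4: 4^20 ≡ 1 — hits 1, so not a primitive root.
g = 5: 5^20 ≡ 1 — hits 1, so not a primitive root.
g = 6: 6^20 ≡ 40; 6^8 ≡ 10 — none is 1, so 6 is a primitive root.
The smallest primitive root modulo 41 is 6.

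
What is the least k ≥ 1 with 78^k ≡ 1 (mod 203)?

Since 78 ∈ (Z/203Z)^×, its order divides φ(203) = φ(7·29) = (7−1)·(29−1) = 6·28 = 168 = 2^3 · 3 · 7.
Divisors of 168: 1, 2, 3, 4, 6, 7, 8, 12, 14, 21, 24, 28, 42, 56, 84, 168.
Compute 78^d (mod 203) for the divisors d until we hit 1:
78^1 ≡ 78
78^2 ≡ 197
78^3 ≡ 141
78^4 ≡ 36
78^6 ≡ 190
78^7 ≡ 1
So ord_203(78) = 7.

7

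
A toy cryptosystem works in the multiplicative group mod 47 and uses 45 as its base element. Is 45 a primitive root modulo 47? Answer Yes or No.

φ(47) = 47 − 1 = 46 = 2 · 23.
An element g generates (Z/47Z)^× iff g^(46/q) ≢ 1 (mod 47) for each prime q ∈ {2, 23}.
45^23 ≡ 46 (mod 47)  [q = 2: ≢ 1 ✓]
45^2 ≡ 4 (mod 47)  [q = 23: ≢ 1 ✓]
All checks pass, so 45 has order 46 and is a primitive root modulo 47.

Yes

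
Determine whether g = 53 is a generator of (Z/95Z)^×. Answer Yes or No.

95 = 5 · 19 is a product of two distinct odd primes, so (Z/95Z)^× ≅ (Z/5Z)^× × (Z/19Z)^× is not cyclic.
No primitive root modulo 95 exists; in particular 53 is not one.

No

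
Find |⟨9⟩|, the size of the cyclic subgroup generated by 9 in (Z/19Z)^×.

9

The order of 9 must divide φ(19) = 19 − 1 = 18 = 2 · 3^2.
Divisors of 18: 1, 2, 3, 6, 9, 18.
Check 9^d mod 19 for each divisor in increasing order:
9^1 ≡ 9
9^2 ≡ 5
9^3 ≡ 7
9^6 ≡ 11
9^9 ≡ 1
The smallest such exponent is 9, so the order of 9 is 9.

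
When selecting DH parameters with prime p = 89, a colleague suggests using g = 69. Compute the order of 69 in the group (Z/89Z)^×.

By Lagrange's theorem, ord_89(69) divides φ(89) = 89 − 1 = 88 = 2^3 · 11.
Divisors of 88: 1, 2, 4, 8, 11, 22, 44, 88.
Evaluate successive powers at the divisors of 88:
69^1 ≡ 69
69^2 ≡ 44
69^4 ≡ 67
69^8 ≡ 39
69^11 ≡ 34
69^22 ≡ 88
69^44 ≡ 1
So ord_89(69) = 44.

44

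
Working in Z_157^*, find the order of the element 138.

ord(138) | φ(157) = 157 − 1 = 156 = 2^2 · 3 · 13.
Divisors of 156: 1, 2, 3, 4, 6, 12, 13, 26, 39, 52, 78, 156.
Check 138^d mod 157 for each divisor in increasing order:
138^1 ≡ 138
138^2 ≡ 47
138^3 ≡ 49
138^4 ≡ 11
138^6 ≡ 46
138^12 ≡ 75
138^13 ≡ 145
138^26 ≡ 144
138^39 ≡ 156
138^52 ≡ 12
138^78 ≡ 1
So ord_157(138) = 78.

78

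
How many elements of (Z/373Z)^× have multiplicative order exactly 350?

φ(373) = 373 − 1 = 372 = 2^2 · 3 · 31.
In a cyclic group of order 372, there are φ(d) elements of order d for each divisor d of 372, and zero for non-divisors.
Here 372 is not a multiple of 350, so there are no elements of order 350.

0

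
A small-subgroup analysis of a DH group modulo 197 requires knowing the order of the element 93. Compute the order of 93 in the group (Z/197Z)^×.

14

Since 93 ∈ (Z/197Z)^×, its order divides φ(197) = 197 − 1 = 196 = 2^2 · 7^2.
Divisors of 196: 1, 2, 4, 7, 14, 28, 49, 98, 196.
Check 93^d mod 197 for each divisor in increasing order:
93^1 ≡ 93 (mod 197)
93^2 ≡ 178 (mod 197)
93^4 ≡ 164 (mod 197)
93^7 ≡ 196 (mod 197)
93^14 ≡ 1 (mod 197) ✓
Hence ord(93) = 14.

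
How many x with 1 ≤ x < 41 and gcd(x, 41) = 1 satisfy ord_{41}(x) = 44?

0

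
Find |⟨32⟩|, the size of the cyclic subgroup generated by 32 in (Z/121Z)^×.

Since 32 ∈ (Z/121Z)^×, its order divides φ(121) = φ(11^2) = 11·(11−1) = 110 = 2 · 5 · 11.
Divisors of 110: 1, 2, 5, 10, 11, 22, 55, 110.
Evaluate successive powers at the divisors of 110:
32^1 ≡ 32 (mod 121)
32^2 ≡ 56 (mod 121)
32^5 ≡ 43 (mod 121)
32^10 ≡ 34 (mod 121)
32^11 ≡ 120 (mod 121)
32^22 ≡ 1 (mod 121) ✓
Therefore the multiplicative order of 32 modulo 121 is 22.

22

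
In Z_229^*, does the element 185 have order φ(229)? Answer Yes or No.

φ(229) = 229 − 1 = 228 = 2^2 · 3 · 19.
An element g generates (Z/229Z)^× iff g^(228/q) ≢ 1 (mod 229) for each prime q ∈ {2, 3, 19}.
185^114 ≡ 1 (mod 229)  [q = 2: ≡ 1 ✗]
185^76 ≡ 1 (mod 229)  [q = 3: ≡ 1 ✗]
185^12 ≡ 27 (mod 229)  [q = 19: ≢ 1 ✓]
The check at q = 2 fails, so 185 generates a proper subgroup.

No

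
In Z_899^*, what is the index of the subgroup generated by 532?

10

ord(532) | φ(899) = φ(29·31) = (29−1)·(31−1) = 28·30 = 840 = 2^3 · 3 · 5 · 7.
Divisors of 840: 1, 2, 3, 4, 5, 6, 7, 8, 10, 12, 14, 15, 20, 21, 24, 28, 30, 35, 40, 42, 56, 60, 70, 84, 105, 120, 140, 168, 210, 280, 420, 840.
Compute 532^d (mod 899) for the divisors d until we hit 1:
532^1 ≡ 532 (mod 899)
532^2 ≡ 738 (mod 899)
532^3 ≡ 652 (mod 899)
532^4 ≡ 749 (mod 899)
532^5 ≡ 211 (mod 899)
532^6 ≡ 776 (mod 899)
532^7 ≡ 191 (mod 899)
532^8 ≡ 25 (mod 899)
532^10 ≡ 470 (mod 899)
532^12 ≡ 745 (mod 899)
532^14 ≡ 521 (mod 899)
532^15 ≡ 280 (mod 899)
532^20 ≡ 645 (mod 899)
532^21 ≡ 621 (mod 899)
532^24 ≡ 342 (mod 899)
532^28 ≡ 842 (mod 899)
532^30 ≡ 187 (mod 899)
532^35 ≡ 800 (mod 899)
532^40 ≡ 687 (mod 899)
532^42 ≡ 869 (mod 899)
532^56 ≡ 552 (mod 899)
532^60 ≡ 807 (mod 899)
532^70 ≡ 811 (mod 899)
532^84 ≡ 1 (mod 899) ✓
Thus |⟨532⟩| = ord(532) = 84.
The index is φ(899) / ord(532) = 840 / 84 = 10.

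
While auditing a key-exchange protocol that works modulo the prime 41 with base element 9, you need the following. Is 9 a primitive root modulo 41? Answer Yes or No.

φ(41) = 41 − 1 = 40 = 2^3 · 5.
Test 9^(40/q) mod 41 for each prime factor q of 40:
9^20 ≡ 1 (mod 41)  [q = 2: ≡ 1 ✗]
9^8 ≡ 1 (mod 41)  [q = 5: ≡ 1 ✗]
The check at q = 2 fails, so 9 generates a proper subgroup.

No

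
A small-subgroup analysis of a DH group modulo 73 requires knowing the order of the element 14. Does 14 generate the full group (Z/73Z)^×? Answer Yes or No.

Yes

φ(73) = 73 − 1 = 72 = 2^3 · 3^2.
An element g generates (Z/73Z)^× iff g^(72/q) ≢ 1 (mod 73) for each prime q ∈ {2, 3}.
14^36 ≡ 72 (mod 73)  [q = 2: ≢ 1 ✓]
14^24 ≡ 64 (mod 73)  [q = 3: ≢ 1 ✓]
Every test exponent gives a nontrivial residue, hence 14 generates the full group.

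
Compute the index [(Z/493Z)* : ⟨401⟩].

Since 401 ∈ (Z/493Z)^×, its order divides φ(493) = φ(17·29) = (17−1)·(29−1) = 16·28 = 448 = 2^6 · 7.
Divisors of 448: 1, 2, 4, 7, 8, 14, 16, 28, 32, 56, 64, 112, 224, 448.
Evaluate successive powers at the divisors of 448:
401^1 ≡ 401 (mod 493)
401^2 ≡ 83 (mod 493)
401^4 ≡ 480 (mod 493)
401^7 ≡ 175 (mod 493)
401^8 ≡ 169 (mod 493)
401^14 ≡ 59 (mod 493)
401^16 ≡ 460 (mod 493)
401^28 ≡ 30 (mod 493)
401^32 ≡ 103 (mod 493)
401^56 ≡ 407 (mod 493)
401^64 ≡ 256 (mod 493)
401^112 ≡ 1 (mod 493) ✓
Thus |⟨401⟩| = ord(401) = 112.
Index = |(Z/493Z)^×| / |⟨401⟩| = 448 / 112 = 4.

4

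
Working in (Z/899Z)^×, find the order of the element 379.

420

By Lagrange's theorem, ord_899(379) divides φ(899) = φ(29·31) = (29−1)·(31−1) = 28·30 = 840 = 2^3 · 3 · 5 · 7.
Divisors of 840: 1, 2, 3, 4, 5, 6, 7, 8, 10, 12, 14, 15, 20, 21, 24, 28, 30, 35, 40, 42, 56, 60, 70, 84, 105, 120, 140, 168, 210, 280, 420, 840.
Check 379^d mod 899 for each divisor in increasing order:
379^1 ≡ 379 (mod 899)
379^2 ≡ 700 (mod 899)
379^3 ≡ 95 (mod 899)
379^4 ≡ 45 (mod 899)
379^5 ≡ 873 (mod 899)
379^6 ≡ 35 (mod 899)
379^7 ≡ 679 (mod 899)
379^8 ≡ 227 (mod 899)
379^10 ≡ 676 (mod 899)
379^12 ≡ 326 (mod 899)
379^14 ≡ 753 (mod 899)
379^15 ≡ 404 (mod 899)
379^20 ≡ 284 (mod 899)
379^21 ≡ 655 (mod 899)
379^24 ≡ 194 (mod 899)
379^28 ≡ 639 (mod 899)
379^30 ≡ 497 (mod 899)
379^35 ≡ 563 (mod 899)
379^40 ≡ 645 (mod 899)
379^42 ≡ 202 (mod 899)
379^56 ≡ 175 (mod 899)
379^60 ≡ 683 (mod 899)
379^70 ≡ 521 (mod 899)
379^84 ≡ 349 (mod 899)
379^105 ≡ 249 (mod 899)
379^120 ≡ 807 (mod 899)
379^140 ≡ 842 (mod 899)
379^168 ≡ 436 (mod 899)
379^210 ≡ 869 (mod 899)
379^280 ≡ 552 (mod 899)
379^420 ≡ 1 (mod 899) ✓
Therefore the multiplicative order of 379 modulo 899 is 420.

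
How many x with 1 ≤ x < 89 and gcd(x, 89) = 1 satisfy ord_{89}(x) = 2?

φ(89) = 89 − 1 = 88 = 2^3 · 11.
(Z/89Z)^× is cyclic (|G| = 88); a cyclic group of order m has exactly φ(d) elements of each order d | m, and none otherwise.
2 | 88, and φ(2) = 2 − 1 = 1.

1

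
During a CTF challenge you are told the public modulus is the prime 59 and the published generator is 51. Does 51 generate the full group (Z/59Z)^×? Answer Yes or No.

No

φ(59) = 59 − 1 = 58 = 2 · 29.
An element g generates (Z/59Z)^× iff g^(58/q) ≢ 1 (mod 59) for each prime q ∈ {2, 29}.
51^29 ≡ 1 (mod 59)  [q = 2: ≡ 1 ✗]
51^2 ≡ 5 (mod 59)  [q = 29: ≢ 1 ✓]
The check at q = 2 fails, so 51 generates a proper subgroup.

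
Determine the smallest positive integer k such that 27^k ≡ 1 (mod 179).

ord(27) | φ(179) = 179 − 1 = 178 = 2 · 89.
Divisors of 178: 1, 2, 89, 178.
Compute 27^d (mod 179) for the divisors d until we hit 1:
27^1 ≡ 27
27^2 ≡ 13
27^89 ≡ 1
So ord_179(27) = 89.

89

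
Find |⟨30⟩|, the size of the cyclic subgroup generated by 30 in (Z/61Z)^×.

60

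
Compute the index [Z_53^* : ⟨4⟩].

Since 4 ∈ (Z/53Z)^×, its order divides φ(53) = 53 − 1 = 52 = 2^2 · 13.
Divisors of 52: 1, 2, 4, 13, 26, 52.
Evaluate successive powers at the divisors of 52:
4^1 ≡ 4
4^2 ≡ 16
4^4 ≡ 44
4^13 ≡ 52
4^26 ≡ 1
So ord_53(4) = 26, hence |⟨4⟩| = 26.
The index is φ(53) / ord(4) = 52 / 26 = 2.

2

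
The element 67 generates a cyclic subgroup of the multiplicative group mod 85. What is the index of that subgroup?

16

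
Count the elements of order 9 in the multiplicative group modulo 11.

φ(11) = 11 − 1 = 10 = 2 · 5.
Since (Z/11Z)^× is cyclic of order 10, the number of elements of order d is φ(d) when d | 10 and 0 otherwise.
Since 9 ∤ 10, the count is 0.

0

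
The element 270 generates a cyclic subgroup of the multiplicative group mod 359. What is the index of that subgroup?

The order of 270 must divide φ(359) = 359 − 1 = 358 = 2 · 179.
Divisors of 358: 1, 2, 179, 358.
Test each divisor d:
270^1 ≡ 270 (mod 359)
270^2 ≡ 23 (mod 359)
270^179 ≡ 1 (mod 359) ✓
The order of 270 is 179, so the subgroup it generates has 179 elements.
Index = |(Z/359Z)^×| / |⟨270⟩| = 358 / 179 = 2.

2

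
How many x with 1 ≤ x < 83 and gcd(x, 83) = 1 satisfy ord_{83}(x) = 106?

0

φ(83) = 83 − 1 = 82 = 2 · 41.
In a cyclic group of order 82, there are φ(d) elements of order d for each divisor d of 82, and zero for non-divisors.
Since 106 ∤ 82, the count is 0.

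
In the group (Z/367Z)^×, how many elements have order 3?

2

φ(367) = 367 − 1 = 366 = 2 · 3 · 61.
Since (Z/367Z)^× is cyclic of order 366, the number of elements of order d is φ(d) when d | 366 and 0 otherwise.
3 | 366, and φ(3) = 3 − 1 = 2.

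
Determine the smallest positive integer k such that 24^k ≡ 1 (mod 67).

The order of 24 must divide φ(67) = 67 − 1 = 66 = 2 · 3 · 11.
Divisors of 66: 1, 2, 3, 6, 11, 22, 33, 66.
Compute 24^d (mod 67) for the divisors d until we hit 1:
24^1 ≡ 24
24^2 ≡ 40
24^3 ≡ 22
24^6 ≡ 15
24^11 ≡ 1
Hence ord(24) = 11.

11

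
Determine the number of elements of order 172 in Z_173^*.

φ(173) = 173 − 1 = 172 = 2^2 · 43.
Since (Z/173Z)^× is cyclic of order 172, the number of elements of order d is φ(d) when d | 172 and 0 otherwise.
172 = 2^2 · 43 divides 172, and φ(172) = 84.

84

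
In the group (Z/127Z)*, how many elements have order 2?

1

φ(127) = 127 − 1 = 126 = 2 · 3^2 · 7.
Since (Z/127Z)^× is cyclic of order 126, the number of elements of order d is φ(d) when d | 126 and 0 otherwise.
2 | 126, and φ(2) = 2 − 1 = 1.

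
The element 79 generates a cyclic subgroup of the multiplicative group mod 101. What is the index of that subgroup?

4

ord(79) | φ(101) = 101 − 1 = 100 = 2^2 · 5^2.
Divisors of 100: 1, 2, 4, 5, 10, 20, 25, 50, 100.
Evaluate successive powers at the divisors of 100:
79^1 ≡ 79 (mod 101)
79^2 ≡ 80 (mod 101)
79^4 ≡ 37 (mod 101)
79^5 ≡ 95 (mod 101)
79^10 ≡ 36 (mod 101)
79^20 ≡ 84 (mod 101)
79^25 ≡ 1 (mod 101) ✓
The order of 79 is 25, so the subgroup it generates has 25 elements.
[(Z/101Z)^× : ⟨79⟩] = 100/25 = 4.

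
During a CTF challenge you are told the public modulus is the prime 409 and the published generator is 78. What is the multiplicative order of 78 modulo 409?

136

Since 78 ∈ (Z/409Z)^×, its order divides φ(409) = 409 − 1 = 408 = 2^3 · 3 · 17.
Divisors of 408: 1, 2, 3, 4, 6, 8, 12, 17, 24, 34, 51, 68, 102, 136, 204, 408.
Evaluate successive powers at the divisors of 408:
78^1 ≡ 78 (mod 409)
78^2 ≡ 358 (mod 409)
78^3 ≡ 112 (mod 409)
78^4 ≡ 147 (mod 409)
78^6 ≡ 274 (mod 409)
78^8 ≡ 341 (mod 409)
78^12 ≡ 229 (mod 409)
78^17 ≡ 343 (mod 409)
78^24 ≡ 89 (mod 409)
78^34 ≡ 266 (mod 409)
78^51 ≡ 31 (mod 409)
78^68 ≡ 408 (mod 409)
78^102 ≡ 143 (mod 409)
78^136 ≡ 1 (mod 409) ✓
Hence ord(78) = 136.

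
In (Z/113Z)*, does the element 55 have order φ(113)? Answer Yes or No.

φ(113) = 113 − 1 = 112 = 2^4 · 7.
An element g generates (Z/113Z)^× iff g^(112/q) ≢ 1 (mod 113) for each prime q ∈ {2, 7}.
55^56 ≡ 112 (mod 113)  [q = 2: ≢ 1 ✓]
55^16 ≡ 16 (mod 113)  [q = 7: ≢ 1 ✓]
All checks pass, so 55 has order 112 and is a primitive root modulo 113.

Yes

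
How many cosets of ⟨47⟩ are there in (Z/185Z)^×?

12

ord(47) | φ(185) = φ(5·37) = (5−1)·(37−1) = 4·36 = 144 = 2^4 · 3^2.
Divisors of 144: 1, 2, 3, 4, 6, 8, 9, 12, 16, 18, 24, 36, 48, 72, 144.
Test each divisor d:
47^1 ≡ 47 (mod 185)
47^2 ≡ 174 (mod 185)
47^3 ≡ 38 (mod 185)
47^4 ≡ 121 (mod 185)
47^6 ≡ 149 (mod 185)
47^8 ≡ 26 (mod 185)
47^9 ≡ 112 (mod 185)
47^12 ≡ 1 (mod 185) ✓
Thus |⟨47⟩| = ord(47) = 12.
[(Z/185Z)^× : ⟨47⟩] = 144/12 = 12.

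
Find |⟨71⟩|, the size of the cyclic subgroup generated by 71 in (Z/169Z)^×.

The order of 71 must divide φ(169) = φ(13^2) = 13·(13−1) = 156 = 2^2 · 3 · 13.
Divisors of 156: 1, 2, 3, 4, 6, 12, 13, 26, 39, 52, 78, 156.
Evaluate successive powers at the divisors of 156:
71^1 ≡ 71 (mod 169)
71^2 ≡ 140 (mod 169)
71^3 ≡ 138 (mod 169)
71^4 ≡ 165 (mod 169)
71^6 ≡ 116 (mod 169)
71^12 ≡ 105 (mod 169)
71^13 ≡ 19 (mod 169)
71^26 ≡ 23 (mod 169)
71^39 ≡ 99 (mod 169)
71^52 ≡ 22 (mod 169)
71^78 ≡ 168 (mod 169)
71^156 ≡ 1 (mod 169) ✓
So ord_169(71) = 156.

156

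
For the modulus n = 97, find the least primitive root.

5

φ(97) = 97 − 1 = 96 = 2^5 · 3.
Test candidates g = 2, 3, … against the prime factors q ∈ {2, 3} of φ(97): g is a generator iff g^(96/q) ≢ 1 for every such q.
g = 2: 2^48 ≡ 1 — hits 1, so not a primitive root.
g = 3: 3^48 ≡ 1 — hits 1, so not a primitive root.
g = 4: 4^48 ≡ 1 — hits 1, so not a primitive root.
g = 5: 5^48 ≡ 96; 5^32 ≡ 35 — none is 1, so 5 is a primitive root.
The smallest primitive root modulo 97 is 5.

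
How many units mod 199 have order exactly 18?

6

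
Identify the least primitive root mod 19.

2

φ(19) = 19 − 1 = 18 = 2 · 3^2.
Test candidates g = 2, 3, … against the prime factors q ∈ {2, 3} of φ(19): g is a generator iff g^(18/q) ≢ 1 for every such q.
g = 2: 2^9 ≡ 18; 2^6 ≡ 7 — none is 1, so 2 is a primitive root.
The smallest primitive root modulo 19 is 2.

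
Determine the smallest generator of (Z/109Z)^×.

φ(109) = 109 − 1 = 108 = 2^2 · 3^3.
g is a primitive root iff g^(108/q) ≢ 1 (mod 109) for each prime q ∈ {2, 3}.
g = 2: 2^54 ≡ 108; 2^36 ≡ 1 — hits 1, so not a primitive root.
g = 3: 3^54 ≡ 1 — hits 1, so not a primitive root.
g = 4: 4^54 ≡ 1 — hits 1, so not a primitive root.
g = 5: 5^54 ≡ 1 — hits 1, so not a primitive root.
g = 6: 6^54 ≡ 108; 6^36 ≡ 63 — none is 1, so 6 is a primitive root.
The smallest primitive root modulo 109 is 6.

6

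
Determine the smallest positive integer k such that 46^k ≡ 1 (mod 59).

29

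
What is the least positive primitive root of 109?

6

φ(109) = 109 − 1 = 108 = 2^2 · 3^3.
g is a primitive root iff g^(108/q) ≢ 1 (mod 109) for each prime q ∈ {2, 3}.
g = 2: 2^54 ≡ 108; 2^36 ≡ 1 — hits 1, so not a primitive root.
g = 3: 3^54 ≡ 1 — hits 1, so not a primitive root.
g = 4: 4^54 ≡ 1 — hits 1, so not a primitive root.
g = 5: 5^54 ≡ 1 — hits 1, so not a primitive root.
g = 6: 6^54 ≡ 108; 6^36 ≡ 63 — none is 1, so 6 is a primitive root.
Hence the least primitive root of 109 is 6.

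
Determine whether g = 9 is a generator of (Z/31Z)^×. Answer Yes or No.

φ(31) = 31 − 1 = 30 = 2 · 3 · 5.
It suffices to check that the order of 9 is not a proper divisor of 30: compute 9^(30/q) for q ∈ {2, 3, 5}.
9^15 ≡ 1 (mod 31)  [q = 2: ≡ 1 ✗]
9^10 ≡ 5 (mod 31)  [q = 3: ≢ 1 ✓]
9^6 ≡ 8 (mod 31)  [q = 5: ≢ 1 ✓]
Since 9^15 ≡ 1, the order of 9 divides 15 < 30, so 9 is not a primitive root.

No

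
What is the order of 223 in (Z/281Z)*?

70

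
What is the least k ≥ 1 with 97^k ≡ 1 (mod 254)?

Since 97 ∈ (Z/254Z)^×, its order divides φ(254) = φ(2)·φ(127) = 1·126 = 126 = 2 · 3^2 · 7.
Divisors of 126: 1, 2, 3, 6, 7, 9, 14, 18, 21, 42, 63, 126.
Check 97^d mod 254 for each divisor in increasing order:
97^1 ≡ 97 (mod 254)
97^2 ≡ 11 (mod 254)
97^3 ≡ 51 (mod 254)
97^6 ≡ 61 (mod 254)
97^7 ≡ 75 (mod 254)
97^9 ≡ 63 (mod 254)
97^14 ≡ 37 (mod 254)
97^18 ≡ 159 (mod 254)
97^21 ≡ 235 (mod 254)
97^42 ≡ 107 (mod 254)
97^63 ≡ 253 (mod 254)
97^126 ≡ 1 (mod 254) ✓
Hence ord(97) = 126.

126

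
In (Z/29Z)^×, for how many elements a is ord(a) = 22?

0

φ(29) = 29 − 1 = 28 = 2^2 · 7.
Since (Z/29Z)^× is cyclic of order 28, the number of elements of order d is φ(d) when d | 28 and 0 otherwise.
Here 28 is not a multiple of 22, so there are no elements of order 22.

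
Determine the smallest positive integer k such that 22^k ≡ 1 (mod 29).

By Lagrange's theorem, ord_29(22) divides φ(29) = 29 − 1 = 28 = 2^2 · 7.
Divisors of 28: 1, 2, 4, 7, 14, 28.
Evaluate successive powers at the divisors of 28:
22^1 ≡ 22 (mod 29)
22^2 ≡ 20 (mod 29)
22^4 ≡ 23 (mod 29)
22^7 ≡ 28 (mod 29)
22^14 ≡ 1 (mod 29) ✓
Therefore the multiplicative order of 22 modulo 29 is 14.

14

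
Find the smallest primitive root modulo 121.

φ(121) = φ(11^2) = 11·(11−1) = 110 = 2 · 5 · 11.
Test candidates g = 2, 3, … against the prime factors q ∈ {2, 5, 11} of φ(121): g is a generator iff g^(110/q) ≢ 1 for every such q.
g = 2: 2^55 ≡ 120; 2^22 ≡ 81; 2^10 ≡ 56 — none is 1, so 2 is a primitive root.
So 2 is the smallest generator of (Z/121Z)^×.

2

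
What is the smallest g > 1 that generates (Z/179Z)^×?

2

φ(179) = 179 − 1 = 178 = 2 · 89.
g is a primitive root iff g^(178/q) ≢ 1 (mod 179) for each prime q ∈ {2, 89}.
g = 2: 2^89 ≡ 178; 2^2 ≡ 4 — none is 1, so 2 is a primitive root.
Hence the least primitive root of 179 is 2.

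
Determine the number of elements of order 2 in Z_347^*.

φ(347) = 347 − 1 = 346 = 2 · 173.
Since (Z/347Z)^× is cyclic of order 346, the number of elements of order d is φ(d) when d | 346 and 0 otherwise.
2 | 346, and φ(2) = 2 − 1 = 1.

1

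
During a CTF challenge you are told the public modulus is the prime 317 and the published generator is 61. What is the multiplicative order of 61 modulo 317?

158

ord(61) | φ(317) = 317 − 1 = 316 = 2^2 · 79.
Divisors of 316: 1, 2, 4, 79, 158, 316.
Evaluate successive powers at the divisors of 316:
61^1 ≡ 61 (mod 317)
61^2 ≡ 234 (mod 317)
61^4 ≡ 232 (mod 317)
61^79 ≡ 316 (mod 317)
61^158 ≡ 1 (mod 317) ✓
Therefore the multiplicative order of 61 modulo 317 is 158.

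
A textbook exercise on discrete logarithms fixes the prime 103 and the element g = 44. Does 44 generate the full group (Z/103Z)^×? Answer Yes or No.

φ(103) = 103 − 1 = 102 = 2 · 3 · 17.
Test 44^(102/q) mod 103 for each prime factor q of 102:
44^51 ≡ 102 (mod 103)  [q = 2: ≢ 1 ✓]
44^34 ≡ 46 (mod 103)  [q = 3: ≢ 1 ✓]
44^6 ≡ 9 (mod 103)  [q = 17: ≢ 1 ✓]
All checks pass, so 44 has order 102 and is a primitive root modulo 103.

Yes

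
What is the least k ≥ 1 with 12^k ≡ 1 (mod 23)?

The order of 12 must divide φ(23) = 23 − 1 = 22 = 2 · 11.
Divisors of 22: 1, 2, 11, 22.
Evaluate successive powers at the divisors of 22:
12^1 ≡ 12
12^2 ≡ 6
12^11 ≡ 1
The smallest such exponent is 11, so the order of 12 is 11.

11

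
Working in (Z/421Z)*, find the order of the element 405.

Since 405 ∈ (Z/421Z)^×, its order divides φ(421) = 421 − 1 = 420 = 2^2 · 3 · 5 · 7.
Divisors of 420: 1, 2, 3, 4, 5, 6, 7, 10, 12, 14, 15, 20, 21, 28, 30, 35, 42, 60, 70, 84, 105, 140, 210, 420.
Test each divisor d:
405^1 ≡ 405 (mod 421)
405^2 ≡ 256 (mod 421)
405^3 ≡ 114 (mod 421)
405^4 ≡ 281 (mod 421)
405^5 ≡ 135 (mod 421)
405^6 ≡ 366 (mod 421)
405^7 ≡ 38 (mod 421)
405^10 ≡ 122 (mod 421)
405^12 ≡ 78 (mod 421)
405^14 ≡ 181 (mod 421)
405^15 ≡ 51 (mod 421)
405^20 ≡ 149 (mod 421)
405^21 ≡ 142 (mod 421)
405^28 ≡ 344 (mod 421)
405^30 ≡ 75 (mod 421)
405^35 ≡ 21 (mod 421)
405^42 ≡ 377 (mod 421)
405^60 ≡ 152 (mod 421)
405^70 ≡ 20 (mod 421)
405^84 ≡ 252 (mod 421)
405^105 ≡ 420 (mod 421)
405^140 ≡ 400 (mod 421)
405^210 ≡ 1 (mod 421) ✓
So ord_421(405) = 210.

210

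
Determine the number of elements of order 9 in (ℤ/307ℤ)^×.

6

φ(307) = 307 − 1 = 306 = 2 · 3^2 · 17.
Since (Z/307Z)^× is cyclic of order 306, the number of elements of order d is φ(d) when d | 306 and 0 otherwise.
9 = 3^2 divides 306, and φ(9) = 6.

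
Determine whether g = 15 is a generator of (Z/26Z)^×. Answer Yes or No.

Yes

φ(26) = φ(2)·φ(13) = 1·12 = 12 = 2^2 · 3.
An element g generates (Z/26Z)^× iff g^(12/q) ≢ 1 (mod 26) for each prime q ∈ {2, 3}.
15^6 ≡ 25 (mod 26)  [q = 2: ≢ 1 ✓]
15^4 ≡ 3 (mod 26)  [q = 3: ≢ 1 ✓]
All checks pass, so 15 has order 12 and is a primitive root modulo 26.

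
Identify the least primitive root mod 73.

φ(73) = 73 − 1 = 72 = 2^3 · 3^2.
Test candidates g = 2, 3, … against the prime factors q ∈ {2, 3} of φ(73): g is a generator iff g^(72/q) ≢ 1 for every such q.
g = 2: 2^36 ≡ 1 — hits 1, so not a primitive root.
g = 3: 3^36 ≡ 1 — hits 1, so not a primitive root.
g = 4: 4^36 ≡ 1 — hits 1, so not a primitive root.
g = 5: 5^36 ≡ 72; 5^24 ≡ 8 — none is 1, so 5 is a primitive root.
So 5 is the smallest generator of (Z/73Z)^×.

5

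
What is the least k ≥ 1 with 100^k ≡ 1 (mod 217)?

15

ord(100) | φ(217) = φ(7·31) = (7−1)·(31−1) = 6·30 = 180 = 2^2 · 3^2 · 5.
Divisors of 180: 1, 2, 3, 4, 5, 6, 9, 10, 12, 15, 18, 20, 30, 36, 45, 60, 90, 180.
Evaluate successive powers at the divisors of 180:
100^1 ≡ 100 (mod 217)
100^2 ≡ 18 (mod 217)
100^3 ≡ 64 (mod 217)
100^4 ≡ 107 (mod 217)
100^5 ≡ 67 (mod 217)
100^6 ≡ 190 (mod 217)
100^9 ≡ 8 (mod 217)
100^10 ≡ 149 (mod 217)
100^12 ≡ 78 (mod 217)
100^15 ≡ 1 (mod 217) ✓
Therefore the multiplicative order of 100 modulo 217 is 15.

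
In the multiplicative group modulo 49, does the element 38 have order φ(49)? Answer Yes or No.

Yes

φ(49) = φ(7^2) = 7·(7−1) = 42 = 2 · 3 · 7.
38 is a primitive root mod 49 iff 38^(φ(49)/q) ≢ 1 for every prime q | φ(49), i.e. q ∈ {2, 3, 7}.
38^21 ≡ 48 (mod 49)  [q = 2: ≢ 1 ✓]
38^14 ≡ 30 (mod 49)  [q = 3: ≢ 1 ✓]
38^6 ≡ 15 (mod 49)  [q = 7: ≢ 1 ✓]
All checks pass, so 38 has order 42 and is a primitive root modulo 49.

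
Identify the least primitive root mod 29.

φ(29) = 29 − 1 = 28 = 2^2 · 7.
Test candidates g = 2, 3, … against the prime factors q ∈ {2, 7} of φ(29): g is a generator iff g^(28/q) ≢ 1 for every such q.
g = 2: 2^14 ≡ 28; 2^4 ≡ 16 — none is 1, so 2 is a primitive root.
Hence the least primitive root of 29 is 2.

2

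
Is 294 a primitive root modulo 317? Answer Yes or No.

No

φ(317) = 317 − 1 = 316 = 2^2 · 79.
Test 294^(316/q) mod 317 for each prime factor q of 316:
294^158 ≡ 1 (mod 317)  [q = 2: ≡ 1 ✗]
294^4 ≡ 247 (mod 317)  [q = 79: ≢ 1 ✓]
294^158 ≡ 1 shows ord(294) | 158, strictly less than φ(317); not a primitive root.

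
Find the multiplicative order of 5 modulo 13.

4

By Lagrange's theorem, ord_13(5) divides φ(13) = 13 − 1 = 12 = 2^2 · 3.
Divisors of 12: 1, 2, 3, 4, 6, 12.
Compute 5^d (mod 13) for the divisors d until we hit 1:
5^1 ≡ 5 (mod 13)
5^2 ≡ 12 (mod 13)
5^3 ≡ 8 (mod 13)
5^4 ≡ 1 (mod 13) ✓
Hence ord(5) = 4.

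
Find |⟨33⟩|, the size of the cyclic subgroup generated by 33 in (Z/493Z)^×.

ord(33) | φ(493) = φ(17·29) = (17−1)·(29−1) = 16·28 = 448 = 2^6 · 7.
Divisors of 448: 1, 2, 4, 7, 8, 14, 16, 28, 32, 56, 64, 112, 224, 448.
Compute 33^d (mod 493) for the divisors d until we hit 1:
33^1 ≡ 33 (mod 493)
33^2 ≡ 103 (mod 493)
33^4 ≡ 256 (mod 493)
33^7 ≡ 492 (mod 493)
33^8 ≡ 460 (mod 493)
33^14 ≡ 1 (mod 493) ✓
So ord_493(33) = 14.

14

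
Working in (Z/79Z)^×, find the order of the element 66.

78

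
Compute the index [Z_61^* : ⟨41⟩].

By Lagrange's theorem, ord_61(41) divides φ(61) = 61 − 1 = 60 = 2^2 · 3 · 5.
Divisors of 60: 1, 2, 3, 4, 5, 6, 10, 12, 15, 20, 30, 60.
Evaluate successive powers at the divisors of 60:
41^1 ≡ 41
41^2 ≡ 34
41^3 ≡ 52
41^4 ≡ 58
41^5 ≡ 60
41^6 ≡ 20
41^10 ≡ 1
Thus |⟨41⟩| = ord(41) = 10.
Index = |(Z/61Z)^×| / |⟨41⟩| = 60 / 10 = 6.

6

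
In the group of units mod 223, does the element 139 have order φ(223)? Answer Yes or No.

φ(223) = 223 − 1 = 222 = 2 · 3 · 37.
Test 139^(222/q) mod 223 for each prime factor q of 222:
139^111 ≡ 1 (mod 223)  [q = 2: ≡ 1 ✗]
139^74 ≡ 183 (mod 223)  [q = 3: ≢ 1 ✓]
139^6 ≡ 8 (mod 223)  [q = 37: ≢ 1 ✓]
Since 139^111 ≡ 1, the order of 139 divides 111 < 222, so 139 is not a primitive root.

No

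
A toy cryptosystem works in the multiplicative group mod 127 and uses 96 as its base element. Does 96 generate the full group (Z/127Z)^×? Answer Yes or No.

Yes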